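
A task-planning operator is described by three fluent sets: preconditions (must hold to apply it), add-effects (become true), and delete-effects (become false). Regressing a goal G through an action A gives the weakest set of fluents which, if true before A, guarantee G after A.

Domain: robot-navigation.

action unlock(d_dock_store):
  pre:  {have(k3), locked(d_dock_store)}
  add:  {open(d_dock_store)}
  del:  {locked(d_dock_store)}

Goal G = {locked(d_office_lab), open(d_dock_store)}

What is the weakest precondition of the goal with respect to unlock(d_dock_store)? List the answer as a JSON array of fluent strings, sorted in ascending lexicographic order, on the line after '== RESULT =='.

Regress:
  G ∩ del = {}  (empty — regression defined)
  G \ add = {locked(d_office_lab), open(d_dock_store)} \ {open(d_dock_store)} = {locked(d_office_lab)}
  ∪ pre   = {locked(d_office_lab)} ∪ {have(k3), locked(d_dock_store)}
          = {have(k3), locked(d_dock_store), locked(d_office_lab)}

== RESULT ==
["have(k3)", "locked(d_dock_store)", "locked(d_office_lab)"]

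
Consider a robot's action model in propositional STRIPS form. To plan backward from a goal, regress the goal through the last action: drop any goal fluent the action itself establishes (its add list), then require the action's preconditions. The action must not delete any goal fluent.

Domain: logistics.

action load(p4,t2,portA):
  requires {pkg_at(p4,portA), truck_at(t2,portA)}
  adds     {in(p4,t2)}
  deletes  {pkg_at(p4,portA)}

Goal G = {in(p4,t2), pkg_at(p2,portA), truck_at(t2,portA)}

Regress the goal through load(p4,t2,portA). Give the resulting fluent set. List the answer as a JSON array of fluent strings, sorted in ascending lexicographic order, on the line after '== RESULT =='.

Regress:
  G ∩ del = {}  (empty — regression defined)
  G \ add = {in(p4,t2), pkg_at(p2,portA), truck_at(t2,portA)} \ {in(p4,t2)} = {pkg_at(p2,portA), truck_at(t2,portA)}
  ∪ pre   = {pkg_at(p2,portA), truck_at(t2,portA)} ∪ {pkg_at(p4,portA), truck_at(t2,portA)}
          = {pkg_at(p2,portA), pkg_at(p4,portA), truck_at(t2,portA)}

== RESULT ==
["pkg_at(p2,portA)", "pkg_at(p4,portA)", "truck_at(t2,portA)"]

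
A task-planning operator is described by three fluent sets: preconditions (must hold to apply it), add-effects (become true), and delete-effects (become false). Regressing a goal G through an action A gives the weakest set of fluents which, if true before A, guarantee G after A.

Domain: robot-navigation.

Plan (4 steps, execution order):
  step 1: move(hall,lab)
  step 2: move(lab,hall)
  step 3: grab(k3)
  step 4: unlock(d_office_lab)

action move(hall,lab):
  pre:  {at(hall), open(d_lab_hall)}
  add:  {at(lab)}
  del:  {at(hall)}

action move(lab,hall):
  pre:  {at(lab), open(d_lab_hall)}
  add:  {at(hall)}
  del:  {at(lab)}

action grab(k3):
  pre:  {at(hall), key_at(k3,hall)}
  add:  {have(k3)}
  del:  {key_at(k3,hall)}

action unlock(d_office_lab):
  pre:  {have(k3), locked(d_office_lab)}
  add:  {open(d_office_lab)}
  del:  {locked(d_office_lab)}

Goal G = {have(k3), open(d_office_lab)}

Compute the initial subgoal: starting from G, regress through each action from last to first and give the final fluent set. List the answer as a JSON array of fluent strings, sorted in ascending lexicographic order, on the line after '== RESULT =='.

Work backward from the goal:
  through step 4 (unlock(d_office_lab)): drop {open(d_office_lab)}, keep {have(k3)}, require {have(k3), locked(d_office_lab)}
    → {have(k3), locked(d_office_lab)}
  through step 3 (grab(k3)): drop {have(k3)}, keep {locked(d_office_lab)}, require {at(hall), key_at(k3,hall)}
    → {at(hall), key_at(k3,hall), locked(d_office_lab)}
  through step 2 (move(lab,hall)): drop {at(hall)}, keep {key_at(k3,hall), locked(d_office_lab)}, require {at(lab), open(d_lab_hall)}
    → {at(lab), key_at(k3,hall), locked(d_office_lab), open(d_lab_hall)}
  through step 1 (move(hall,lab)): drop {at(lab)}, keep {key_at(k3,hall), locked(d_office_lab), open(d_lab_hall)}, require {at(hall), open(d_lab_hall)}
    → {at(hall), key_at(k3,hall), locked(d_office_lab), open(d_lab_hall)}

== RESULT ==
["at(hall)", "key_at(k3,hall)", "locked(d_office_lab)", "open(d_lab_hall)"]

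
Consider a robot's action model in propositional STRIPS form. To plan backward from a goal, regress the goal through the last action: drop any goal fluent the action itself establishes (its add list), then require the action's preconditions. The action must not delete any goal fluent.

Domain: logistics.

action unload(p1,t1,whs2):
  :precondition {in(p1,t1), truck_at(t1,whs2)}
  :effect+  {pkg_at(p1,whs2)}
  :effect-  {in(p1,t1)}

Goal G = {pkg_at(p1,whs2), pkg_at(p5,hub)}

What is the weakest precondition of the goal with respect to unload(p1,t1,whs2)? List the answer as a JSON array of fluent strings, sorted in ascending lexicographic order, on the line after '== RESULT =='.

Compute (G \ add) ∪ pre:
  G ∩ del = {}  (empty — regression defined)
  G \ add = {pkg_at(p1,whs2), pkg_at(p5,hub)} \ {pkg_at(p1,whs2)} = {pkg_at(p5,hub)}
  ∪ pre   = {pkg_at(p5,hub)} ∪ {in(p1,t1), truck_at(t1,whs2)}
          = {in(p1,t1), pkg_at(p5,hub), truck_at(t1,whs2)}

== RESULT ==
["in(p1,t1)", "pkg_at(p5,hub)", "truck_at(t1,whs2)"]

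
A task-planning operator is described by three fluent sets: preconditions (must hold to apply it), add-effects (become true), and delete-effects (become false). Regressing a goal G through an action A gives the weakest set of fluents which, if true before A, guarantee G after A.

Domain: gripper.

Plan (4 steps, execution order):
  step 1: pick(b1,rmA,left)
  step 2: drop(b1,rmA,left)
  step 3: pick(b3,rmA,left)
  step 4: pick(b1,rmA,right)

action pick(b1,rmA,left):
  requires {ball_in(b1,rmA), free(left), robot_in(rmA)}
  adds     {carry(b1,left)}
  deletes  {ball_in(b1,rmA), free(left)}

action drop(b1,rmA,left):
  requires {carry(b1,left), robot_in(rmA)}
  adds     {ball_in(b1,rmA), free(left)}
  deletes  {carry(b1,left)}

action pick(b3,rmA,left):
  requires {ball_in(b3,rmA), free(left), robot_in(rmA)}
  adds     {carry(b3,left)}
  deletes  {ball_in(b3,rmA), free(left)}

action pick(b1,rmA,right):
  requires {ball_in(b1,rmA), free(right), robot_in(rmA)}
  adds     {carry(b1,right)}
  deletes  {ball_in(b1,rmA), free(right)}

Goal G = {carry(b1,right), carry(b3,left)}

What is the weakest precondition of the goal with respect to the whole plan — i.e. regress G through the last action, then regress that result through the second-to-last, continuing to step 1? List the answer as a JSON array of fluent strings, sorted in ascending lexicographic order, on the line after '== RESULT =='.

Regress step by step:
  through step 4 (pick(b1,rmA,right)): drop {carry(b1,right)}, keep {carry(b3,left)}, require {ball_in(b1,rmA), free(right), robot_in(rmA)}
    → {ball_in(b1,rmA), carry(b3,left), free(right), robot_in(rmA)}
  through step 3 (pick(b3,rmA,left)): drop {carry(b3,left)}, keep {ball_in(b1,rmA), free(right), robot_in(rmA)}, require {ball_in(b3,rmA), free(left), robot_in(rmA)}
    → {ball_in(b1,rmA), ball_in(b3,rmA), free(left), free(right), robot_in(rmA)}
  through step 2 (drop(b1,rmA,left)): drop {ball_in(b1,rmA), free(left)}, keep {ball_in(b3,rmA), free(right), robot_in(rmA)}, require {carry(b1,left), robot_in(rmA)}
    → {ball_in(b3,rmA), carry(b1,left), free(right), robot_in(rmA)}
  through step 1 (pick(b1,rmA,left)): drop {carry(b1,left)}, keep {ball_in(b3,rmA), free(right), robot_in(rmA)}, require {ball_in(b1,rmA), free(left), robot_in(rmA)}
    → {ball_in(b1,rmA), ball_in(b3,rmA), free(left), free(right), robot_in(rmA)}

== RESULT ==
["ball_in(b1,rmA)", "ball_in(b3,rmA)", "free(left)", "free(right)", "robot_in(rmA)"]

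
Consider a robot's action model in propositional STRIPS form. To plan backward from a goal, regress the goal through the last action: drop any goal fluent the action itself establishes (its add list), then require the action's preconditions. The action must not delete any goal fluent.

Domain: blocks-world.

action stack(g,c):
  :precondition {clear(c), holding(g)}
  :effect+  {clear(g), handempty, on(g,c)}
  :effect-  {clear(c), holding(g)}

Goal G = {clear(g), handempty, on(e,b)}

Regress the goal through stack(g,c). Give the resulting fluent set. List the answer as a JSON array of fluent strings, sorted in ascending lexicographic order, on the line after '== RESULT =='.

Regress:
  G ∩ del = {}  (empty — regression defined)
  G \ add = {clear(g), handempty, on(e,b)} \ {clear(g), handempty, on(g,c)} = {on(e,b)}
  ∪ pre   = {on(e,b)} ∪ {clear(c), holding(g)}
          = {clear(c), holding(g), on(e,b)}

== RESULT ==
["clear(c)", "holding(g)", "on(e,b)"]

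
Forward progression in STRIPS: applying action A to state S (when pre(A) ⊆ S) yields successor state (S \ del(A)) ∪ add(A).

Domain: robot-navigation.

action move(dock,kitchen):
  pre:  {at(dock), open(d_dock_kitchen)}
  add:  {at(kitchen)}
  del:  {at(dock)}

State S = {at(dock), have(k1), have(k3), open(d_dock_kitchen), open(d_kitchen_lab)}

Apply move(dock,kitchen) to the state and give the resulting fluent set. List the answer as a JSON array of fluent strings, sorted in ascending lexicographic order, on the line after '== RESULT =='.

Compute (S \ del) ∪ add:
  pre ⊆ S: {at(dock), open(d_dock_kitchen)} ⊆ S  — applicable
  S \ del = {have(k1), have(k3), open(d_dock_kitchen), open(d_kitchen_lab)}
  ∪ add   = {at(kitchen), have(k1), have(k3), open(d_dock_kitchen), open(d_kitchen_lab)}

== RESULT ==
["at(kitchen)", "have(k1)", "have(k3)", "open(d_dock_kitchen)", "open(d_kitchen_lab)"]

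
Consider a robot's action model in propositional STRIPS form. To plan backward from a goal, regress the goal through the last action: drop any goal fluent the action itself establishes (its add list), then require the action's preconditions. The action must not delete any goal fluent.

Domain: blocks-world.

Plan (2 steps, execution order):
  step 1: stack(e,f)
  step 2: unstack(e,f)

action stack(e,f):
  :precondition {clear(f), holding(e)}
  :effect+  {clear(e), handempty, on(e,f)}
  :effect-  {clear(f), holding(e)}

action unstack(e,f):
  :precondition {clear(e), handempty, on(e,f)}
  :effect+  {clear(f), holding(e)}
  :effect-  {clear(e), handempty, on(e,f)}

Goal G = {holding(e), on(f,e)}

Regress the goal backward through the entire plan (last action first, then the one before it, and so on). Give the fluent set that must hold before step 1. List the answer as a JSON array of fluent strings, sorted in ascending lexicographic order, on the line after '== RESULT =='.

Work backward from the goal:
  through step 2 (unstack(e,f)): drop {holding(e)}, keep {on(f,e)}, require {clear(e), handempty, on(e,f)}
    → {clear(e), handempty, on(e,f), on(f,e)}
  through step 1 (stack(e,f)): drop {clear(e), handempty, on(e,f)}, keep {on(f,e)}, require {clear(f), holding(e)}
    → {clear(f), holding(e), on(f,e)}

== RESULT ==
["clear(f)", "holding(e)", "on(f,e)"]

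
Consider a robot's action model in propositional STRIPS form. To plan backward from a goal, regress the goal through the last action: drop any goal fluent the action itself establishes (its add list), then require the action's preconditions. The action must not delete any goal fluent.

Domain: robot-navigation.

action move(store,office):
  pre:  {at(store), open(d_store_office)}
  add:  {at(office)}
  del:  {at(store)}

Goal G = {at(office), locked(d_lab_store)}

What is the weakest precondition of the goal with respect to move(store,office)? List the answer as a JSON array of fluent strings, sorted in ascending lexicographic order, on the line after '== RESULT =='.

Compute (G \ add) ∪ pre:
  G ∩ del = {}  (empty — regression defined)
  G \ add = {at(office), locked(d_lab_store)} \ {at(office)} = {locked(d_lab_store)}
  ∪ pre   = {locked(d_lab_store)} ∪ {at(store), open(d_store_office)}
          = {at(store), locked(d_lab_store), open(d_store_office)}

== RESULT ==
["at(store)", "locked(d_lab_store)", "open(d_store_office)"]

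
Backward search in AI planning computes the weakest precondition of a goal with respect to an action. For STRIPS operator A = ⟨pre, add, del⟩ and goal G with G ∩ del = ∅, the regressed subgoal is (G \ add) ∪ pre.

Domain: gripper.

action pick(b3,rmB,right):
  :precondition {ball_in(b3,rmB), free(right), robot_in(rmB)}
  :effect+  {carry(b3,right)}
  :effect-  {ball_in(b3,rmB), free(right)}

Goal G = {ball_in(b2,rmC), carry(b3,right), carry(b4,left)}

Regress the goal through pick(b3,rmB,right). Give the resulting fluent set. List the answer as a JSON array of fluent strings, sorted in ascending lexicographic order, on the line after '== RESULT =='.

Regress:
  G ∩ del = {}  (empty — regression defined)
  G \ add = {ball_in(b2,rmC), carry(b3,right), carry(b4,left)} \ {carry(b3,right)} = {ball_in(b2,rmC), carry(b4,left)}
  ∪ pre   = {ball_in(b2,rmC), carry(b4,left)} ∪ {ball_in(b3,rmB), free(right), robot_in(rmB)}
          = {ball_in(b2,rmC), ball_in(b3,rmB), carry(b4,left), free(right), robot_in(rmB)}

== RESULT ==
["ball_in(b2,rmC)", "ball_in(b3,rmB)", "carry(b4,left)", "free(right)", "robot_in(rmB)"]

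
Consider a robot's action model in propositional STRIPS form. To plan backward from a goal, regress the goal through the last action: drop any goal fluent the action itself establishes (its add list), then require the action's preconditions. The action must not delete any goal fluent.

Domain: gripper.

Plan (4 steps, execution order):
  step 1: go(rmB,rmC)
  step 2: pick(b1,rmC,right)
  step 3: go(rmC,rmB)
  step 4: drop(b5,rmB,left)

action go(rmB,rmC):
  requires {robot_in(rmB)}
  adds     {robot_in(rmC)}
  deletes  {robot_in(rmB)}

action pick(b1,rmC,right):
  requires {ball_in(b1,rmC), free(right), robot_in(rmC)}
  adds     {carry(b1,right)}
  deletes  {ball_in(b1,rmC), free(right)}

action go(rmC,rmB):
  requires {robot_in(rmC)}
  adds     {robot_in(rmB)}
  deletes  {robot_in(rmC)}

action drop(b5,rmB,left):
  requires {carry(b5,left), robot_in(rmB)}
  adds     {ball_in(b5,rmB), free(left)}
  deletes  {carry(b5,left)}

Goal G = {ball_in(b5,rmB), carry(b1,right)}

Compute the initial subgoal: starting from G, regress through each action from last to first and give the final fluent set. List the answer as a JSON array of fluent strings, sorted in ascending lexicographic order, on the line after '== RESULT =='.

Work backward from the goal:
  through step 4 (drop(b5,rmB,left)): drop {ball_in(b5,rmB)}, keep {carry(b1,right)}, require {carry(b5,left), robot_in(rmB)}
    → {carry(b1,right), carry(b5,left), robot_in(rmB)}
  through step 3 (go(rmC,rmB)): drop {robot_in(rmB)}, keep {carry(b1,right), carry(b5,left)}, require {robot_in(rmC)}
    → {carry(b1,right), carry(b5,left), robot_in(rmC)}
  through step 2 (pick(b1,rmC,right)): drop {carry(b1,right)}, keep {carry(b5,left), robot_in(rmC)}, require {ball_in(b1,rmC), free(right), robot_in(rmC)}
    → {ball_in(b1,rmC), carry(b5,left), free(right), robot_in(rmC)}
  through step 1 (go(rmB,rmC)): drop {robot_in(rmC)}, keep {ball_in(b1,rmC), carry(b5,left), free(right)}, require {robot_in(rmB)}
    → {ball_in(b1,rmC), carry(b5,left), free(right), robot_in(rmB)}

== RESULT ==
["ball_in(b1,rmC)", "carry(b5,left)", "free(right)", "robot_in(rmB)"]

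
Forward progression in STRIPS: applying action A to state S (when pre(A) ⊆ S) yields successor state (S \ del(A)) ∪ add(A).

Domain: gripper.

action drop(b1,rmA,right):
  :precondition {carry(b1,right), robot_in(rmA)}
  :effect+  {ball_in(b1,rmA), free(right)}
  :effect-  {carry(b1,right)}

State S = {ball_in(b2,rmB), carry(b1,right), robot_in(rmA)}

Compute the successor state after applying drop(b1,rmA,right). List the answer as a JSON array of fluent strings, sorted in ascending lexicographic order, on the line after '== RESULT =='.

Compute (S \ del) ∪ add:
  pre ⊆ S: {carry(b1,right), robot_in(rmA)} ⊆ S  — applicable
  S \ del = {ball_in(b2,rmB), robot_in(rmA)}
  ∪ add   = {ball_in(b1,rmA), ball_in(b2,rmB), free(right), robot_in(rmA)}

== RESULT ==
["ball_in(b1,rmA)", "ball_in(b2,rmB)", "free(right)", "robot_in(rmA)"]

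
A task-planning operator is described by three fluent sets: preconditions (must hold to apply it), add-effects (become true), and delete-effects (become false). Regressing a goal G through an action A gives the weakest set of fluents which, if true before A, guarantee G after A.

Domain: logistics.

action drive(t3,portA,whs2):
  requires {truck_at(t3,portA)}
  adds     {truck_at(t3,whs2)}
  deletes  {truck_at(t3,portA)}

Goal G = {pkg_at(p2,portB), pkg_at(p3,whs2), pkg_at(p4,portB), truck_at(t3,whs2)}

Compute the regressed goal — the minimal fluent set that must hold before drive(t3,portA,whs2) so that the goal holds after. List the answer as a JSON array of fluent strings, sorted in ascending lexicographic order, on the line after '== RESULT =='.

Regress:
  G ∩ del = {}  (empty — regression defined)
  G \ add = {pkg_at(p2,portB), pkg_at(p3,whs2), pkg_at(p4,portB), truck_at(t3,whs2)} \ {truck_at(t3,whs2)} = {pkg_at(p2,portB), pkg_at(p3,whs2), pkg_at(p4,portB)}
  ∪ pre   = {pkg_at(p2,portB), pkg_at(p3,whs2), pkg_at(p4,portB)} ∪ {truck_at(t3,portA)}
          = {pkg_at(p2,portB), pkg_at(p3,whs2), pkg_at(p4,portB), truck_at(t3,portA)}

== RESULT ==
["pkg_at(p2,portB)", "pkg_at(p3,whs2)", "pkg_at(p4,portB)", "truck_at(t3,portA)"]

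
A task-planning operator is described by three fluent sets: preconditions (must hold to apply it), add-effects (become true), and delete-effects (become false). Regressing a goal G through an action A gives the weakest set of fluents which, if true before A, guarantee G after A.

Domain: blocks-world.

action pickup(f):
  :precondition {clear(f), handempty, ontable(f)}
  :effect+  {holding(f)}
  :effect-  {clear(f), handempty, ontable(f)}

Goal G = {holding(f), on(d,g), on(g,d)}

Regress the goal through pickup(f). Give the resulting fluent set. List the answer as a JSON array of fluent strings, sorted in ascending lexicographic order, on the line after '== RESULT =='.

Compute (G \ add) ∪ pre:
  G ∩ del = {}  (empty — regression defined)
  G \ add = {holding(f), on(d,g), on(g,d)} \ {holding(f)} = {on(d,g), on(g,d)}
  ∪ pre   = {on(d,g), on(g,d)} ∪ {clear(f), handempty, ontable(f)}
          = {clear(f), handempty, on(d,g), on(g,d), ontable(f)}

== RESULT ==
["clear(f)", "handempty", "on(d,g)", "on(g,d)", "ontable(f)"]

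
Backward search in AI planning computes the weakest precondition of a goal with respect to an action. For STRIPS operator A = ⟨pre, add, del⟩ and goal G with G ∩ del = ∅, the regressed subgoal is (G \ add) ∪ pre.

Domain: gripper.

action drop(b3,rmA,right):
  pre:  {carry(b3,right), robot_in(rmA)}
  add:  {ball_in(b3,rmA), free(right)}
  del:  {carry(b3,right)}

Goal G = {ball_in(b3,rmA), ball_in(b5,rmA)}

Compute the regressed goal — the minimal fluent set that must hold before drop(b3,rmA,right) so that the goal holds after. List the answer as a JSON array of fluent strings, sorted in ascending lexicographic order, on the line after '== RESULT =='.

Regress:
  G ∩ del = {}  (empty — regression defined)
  G \ add = {ball_in(b3,rmA), ball_in(b5,rmA)} \ {ball_in(b3,rmA), free(right)} = {ball_in(b5,rmA)}
  ∪ pre   = {ball_in(b5,rmA)} ∪ {carry(b3,right), robot_in(rmA)}
          = {ball_in(b5,rmA), carry(b3,right), robot_in(rmA)}

== RESULT ==
["ball_in(b5,rmA)", "carry(b3,right)", "robot_in(rmA)"]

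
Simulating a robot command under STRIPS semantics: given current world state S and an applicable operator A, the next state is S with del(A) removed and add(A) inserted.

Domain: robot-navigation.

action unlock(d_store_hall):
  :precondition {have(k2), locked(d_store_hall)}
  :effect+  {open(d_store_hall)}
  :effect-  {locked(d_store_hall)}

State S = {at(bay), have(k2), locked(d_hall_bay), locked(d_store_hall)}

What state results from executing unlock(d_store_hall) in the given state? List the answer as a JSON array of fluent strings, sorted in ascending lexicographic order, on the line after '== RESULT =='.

Compute (S \ del) ∪ add:
  pre ⊆ S: {have(k2), locked(d_store_hall)} ⊆ S  — applicable
  S \ del = {at(bay), have(k2), locked(d_hall_bay)}
  ∪ add   = {at(bay), have(k2), locked(d_hall_bay), open(d_store_hall)}

== RESULT ==
["at(bay)", "have(k2)", "locked(d_hall_bay)", "open(d_store_hall)"]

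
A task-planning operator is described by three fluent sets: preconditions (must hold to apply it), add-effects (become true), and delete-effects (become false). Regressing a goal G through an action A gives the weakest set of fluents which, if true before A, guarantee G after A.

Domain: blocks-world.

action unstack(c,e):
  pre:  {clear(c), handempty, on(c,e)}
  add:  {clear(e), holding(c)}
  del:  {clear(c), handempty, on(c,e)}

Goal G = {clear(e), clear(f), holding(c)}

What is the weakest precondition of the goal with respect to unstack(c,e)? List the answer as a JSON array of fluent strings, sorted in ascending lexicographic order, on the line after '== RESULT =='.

Compute (G \ add) ∪ pre:
  G ∩ del = {}  (empty — regression defined)
  G \ add = {clear(e), clear(f), holding(c)} \ {clear(e), holding(c)} = {clear(f)}
  ∪ pre   = {clear(f)} ∪ {clear(c), handempty, on(c,e)}
          = {clear(c), clear(f), handempty, on(c,e)}

== RESULT ==
["clear(c)", "clear(f)", "handempty", "on(c,e)"]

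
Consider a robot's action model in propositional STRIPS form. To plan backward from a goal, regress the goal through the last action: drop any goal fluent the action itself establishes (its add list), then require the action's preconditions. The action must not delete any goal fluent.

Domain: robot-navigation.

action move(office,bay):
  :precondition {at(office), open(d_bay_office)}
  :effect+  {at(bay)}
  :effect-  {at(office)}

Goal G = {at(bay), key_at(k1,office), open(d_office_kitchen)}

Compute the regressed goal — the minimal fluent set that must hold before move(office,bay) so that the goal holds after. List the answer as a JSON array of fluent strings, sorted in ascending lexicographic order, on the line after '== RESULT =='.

Compute (G \ add) ∪ pre:
  G ∩ del = {}  (empty — regression defined)
  G \ add = {at(bay), key_at(k1,office), open(d_office_kitchen)} \ {at(bay)} = {key_at(k1,office), open(d_office_kitchen)}
  ∪ pre   = {key_at(k1,office), open(d_office_kitchen)} ∪ {at(office), open(d_bay_office)}
          = {at(office), key_at(k1,office), open(d_bay_office), open(d_office_kitchen)}

== RESULT ==
["at(office)", "key_at(k1,office)", "open(d_bay_office)", "open(d_office_kitchen)"]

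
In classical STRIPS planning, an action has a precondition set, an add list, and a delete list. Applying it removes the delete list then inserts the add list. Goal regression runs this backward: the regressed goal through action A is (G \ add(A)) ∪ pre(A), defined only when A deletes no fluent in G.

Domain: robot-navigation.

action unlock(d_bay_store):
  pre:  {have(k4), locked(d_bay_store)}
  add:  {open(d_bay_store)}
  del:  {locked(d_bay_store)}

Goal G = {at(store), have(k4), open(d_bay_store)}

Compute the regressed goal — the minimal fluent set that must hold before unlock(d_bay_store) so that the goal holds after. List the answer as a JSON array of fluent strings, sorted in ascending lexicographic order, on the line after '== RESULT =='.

Compute (G \ add) ∪ pre:
  G ∩ del = {}  (empty — regression defined)
  G \ add = {at(store), have(k4), open(d_bay_store)} \ {open(d_bay_store)} = {at(store), have(k4)}
  ∪ pre   = {at(store), have(k4)} ∪ {have(k4), locked(d_bay_store)}
          = {at(store), have(k4), locked(d_bay_store)}

== RESULT ==
["at(store)", "have(k4)", "locked(d_bay_store)"]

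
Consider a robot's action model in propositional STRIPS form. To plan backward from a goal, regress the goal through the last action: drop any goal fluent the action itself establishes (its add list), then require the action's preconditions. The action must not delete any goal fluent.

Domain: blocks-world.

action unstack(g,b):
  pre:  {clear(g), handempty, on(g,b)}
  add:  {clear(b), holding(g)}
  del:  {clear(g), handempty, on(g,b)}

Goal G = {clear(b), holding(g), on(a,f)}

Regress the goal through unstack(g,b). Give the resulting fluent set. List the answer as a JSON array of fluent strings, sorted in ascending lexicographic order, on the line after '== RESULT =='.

Regress:
  G ∩ del = {}  (empty — regression defined)
  G \ add = {clear(b), holding(g), on(a,f)} \ {clear(b), holding(g)} = {on(a,f)}
  ∪ pre   = {on(a,f)} ∪ {clear(g), handempty, on(g,b)}
          = {clear(g), handempty, on(a,f), on(g,b)}

== RESULT ==
["clear(g)", "handempty", "on(a,f)", "on(g,b)"]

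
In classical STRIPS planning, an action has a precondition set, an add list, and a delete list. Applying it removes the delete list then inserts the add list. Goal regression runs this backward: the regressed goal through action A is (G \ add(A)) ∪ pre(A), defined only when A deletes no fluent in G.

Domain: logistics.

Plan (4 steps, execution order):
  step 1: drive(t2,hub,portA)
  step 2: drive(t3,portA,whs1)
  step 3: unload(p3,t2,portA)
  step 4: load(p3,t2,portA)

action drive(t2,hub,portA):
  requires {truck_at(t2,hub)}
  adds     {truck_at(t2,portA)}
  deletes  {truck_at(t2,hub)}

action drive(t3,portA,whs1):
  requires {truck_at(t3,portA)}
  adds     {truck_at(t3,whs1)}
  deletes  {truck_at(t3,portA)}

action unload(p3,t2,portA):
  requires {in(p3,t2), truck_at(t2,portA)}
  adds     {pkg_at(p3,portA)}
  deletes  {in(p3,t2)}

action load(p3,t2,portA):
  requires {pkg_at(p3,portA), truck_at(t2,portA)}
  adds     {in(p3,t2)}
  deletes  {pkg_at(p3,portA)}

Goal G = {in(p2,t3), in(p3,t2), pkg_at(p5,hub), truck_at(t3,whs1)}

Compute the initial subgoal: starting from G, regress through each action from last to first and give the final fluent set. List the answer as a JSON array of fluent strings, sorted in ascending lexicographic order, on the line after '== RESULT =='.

Work backward from the goal:
  through step 4 (load(p3,t2,portA)): drop {in(p3,t2)}, keep {in(p2,t3), pkg_at(p5,hub), truck_at(t3,whs1)}, require {pkg_at(p3,portA), truck_at(t2,portA)}
    → {in(p2,t3), pkg_at(p3,portA), pkg_at(p5,hub), truck_at(t2,portA), truck_at(t3,whs1)}
  through step 3 (unload(p3,t2,portA)): drop {pkg_at(p3,portA)}, keep {in(p2,t3), pkg_at(p5,hub), truck_at(t2,portA), truck_at(t3,whs1)}, require {in(p3,t2), truck_at(t2,portA)}
    → {in(p2,t3), in(p3,t2), pkg_at(p5,hub), truck_at(t2,portA), truck_at(t3,whs1)}
  through step 2 (drive(t3,portA,whs1)): drop {truck_at(t3,whs1)}, keep {in(p2,t3), in(p3,t2), pkg_at(p5,hub), truck_at(t2,portA)}, require {truck_at(t3,portA)}
    → {in(p2,t3), in(p3,t2), pkg_at(p5,hub), truck_at(t2,portA), truck_at(t3,portA)}
  through step 1 (drive(t2,hub,portA)): drop {truck_at(t2,portA)}, keep {in(p2,t3), in(p3,t2), pkg_at(p5,hub), truck_at(t3,portA)}, require {truck_at(t2,hub)}
    → {in(p2,t3), in(p3,t2), pkg_at(p5,hub), truck_at(t2,hub), truck_at(t3,portA)}

== RESULT ==
["in(p2,t3)", "in(p3,t2)", "pkg_at(p5,hub)", "truck_at(t2,hub)", "truck_at(t3,portA)"]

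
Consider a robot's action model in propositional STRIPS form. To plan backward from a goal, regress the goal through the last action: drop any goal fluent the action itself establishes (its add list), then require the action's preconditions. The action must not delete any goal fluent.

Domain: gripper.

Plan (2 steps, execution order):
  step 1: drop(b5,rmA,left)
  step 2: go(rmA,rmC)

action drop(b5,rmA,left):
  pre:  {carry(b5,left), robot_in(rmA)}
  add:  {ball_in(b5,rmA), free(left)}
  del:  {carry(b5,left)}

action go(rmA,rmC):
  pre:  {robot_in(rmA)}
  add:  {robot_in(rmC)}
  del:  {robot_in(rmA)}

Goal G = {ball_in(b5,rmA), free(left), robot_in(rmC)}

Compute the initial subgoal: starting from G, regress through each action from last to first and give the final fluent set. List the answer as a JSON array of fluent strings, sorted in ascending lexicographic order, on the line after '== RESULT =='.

Regress step by step:
  through step 2 (go(rmA,rmC)): drop {robot_in(rmC)}, keep {ball_in(b5,rmA), free(left)}, require {robot_in(rmA)}
    → {ball_in(b5,rmA), free(left), robot_in(rmA)}
  through step 1 (drop(b5,rmA,left)): drop {ball_in(b5,rmA), free(left)}, keep {robot_in(rmA)}, require {carry(b5,left), robot_in(rmA)}
    → {carry(b5,left), robot_in(rmA)}

== RESULT ==
["carry(b5,left)", "robot_in(rmA)"]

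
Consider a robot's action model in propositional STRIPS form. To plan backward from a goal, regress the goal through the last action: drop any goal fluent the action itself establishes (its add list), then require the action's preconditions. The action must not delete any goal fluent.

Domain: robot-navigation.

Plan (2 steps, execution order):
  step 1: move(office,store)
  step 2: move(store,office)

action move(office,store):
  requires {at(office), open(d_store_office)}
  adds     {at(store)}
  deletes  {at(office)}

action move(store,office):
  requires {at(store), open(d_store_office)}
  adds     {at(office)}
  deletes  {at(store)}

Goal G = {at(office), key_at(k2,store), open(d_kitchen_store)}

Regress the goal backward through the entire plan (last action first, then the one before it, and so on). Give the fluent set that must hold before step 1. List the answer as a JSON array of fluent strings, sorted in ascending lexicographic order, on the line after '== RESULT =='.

Work backward from the goal:
  through step 2 (move(store,office)): drop {at(office)}, keep {key_at(k2,store), open(d_kitchen_store)}, require {at(store), open(d_store_office)}
    → {at(store), key_at(k2,store), open(d_kitchen_store), open(d_store_office)}
  through step 1 (move(office,store)): drop {at(store)}, keep {key_at(k2,store), open(d_kitchen_store), open(d_store_office)}, require {at(office), open(d_store_office)}
    → {at(office), key_at(k2,store), open(d_kitchen_store), open(d_store_office)}

== RESULT ==
["at(office)", "key_at(k2,store)", "open(d_kitchen_store)", "open(d_store_office)"]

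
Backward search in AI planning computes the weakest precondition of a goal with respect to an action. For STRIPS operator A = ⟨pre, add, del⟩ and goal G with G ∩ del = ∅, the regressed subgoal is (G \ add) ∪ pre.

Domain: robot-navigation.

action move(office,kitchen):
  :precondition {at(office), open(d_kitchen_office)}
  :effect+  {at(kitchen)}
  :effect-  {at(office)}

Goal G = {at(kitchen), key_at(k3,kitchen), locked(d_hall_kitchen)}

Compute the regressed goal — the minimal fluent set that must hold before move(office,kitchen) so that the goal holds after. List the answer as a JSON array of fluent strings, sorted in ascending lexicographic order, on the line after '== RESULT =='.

Regress:
  G ∩ del = {}  (empty — regression defined)
  G \ add = {at(kitchen), key_at(k3,kitchen), locked(d_hall_kitchen)} \ {at(kitchen)} = {key_at(k3,kitchen), locked(d_hall_kitchen)}
  ∪ pre   = {key_at(k3,kitchen), locked(d_hall_kitchen)} ∪ {at(office), open(d_kitchen_office)}
          = {at(office), key_at(k3,kitchen), locked(d_hall_kitchen), open(d_kitchen_office)}

== RESULT ==
["at(office)", "key_at(k3,kitchen)", "locked(d_hall_kitchen)", "open(d_kitchen_office)"]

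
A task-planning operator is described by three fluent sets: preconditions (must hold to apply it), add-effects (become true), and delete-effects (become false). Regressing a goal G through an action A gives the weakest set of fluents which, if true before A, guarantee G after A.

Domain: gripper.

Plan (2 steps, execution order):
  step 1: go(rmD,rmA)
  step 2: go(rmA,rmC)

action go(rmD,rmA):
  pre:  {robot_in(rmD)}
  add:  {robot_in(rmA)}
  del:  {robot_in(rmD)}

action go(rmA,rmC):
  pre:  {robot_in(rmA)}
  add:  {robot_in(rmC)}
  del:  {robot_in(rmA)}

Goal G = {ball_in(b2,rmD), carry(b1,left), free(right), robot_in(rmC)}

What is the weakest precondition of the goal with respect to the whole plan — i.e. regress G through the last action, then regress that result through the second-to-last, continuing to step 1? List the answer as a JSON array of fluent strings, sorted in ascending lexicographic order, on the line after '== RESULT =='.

Regress step by step:
  through step 2 (go(rmA,rmC)): drop {robot_in(rmC)}, keep {ball_in(b2,rmD), carry(b1,left), free(right)}, require {robot_in(rmA)}
    → {ball_in(b2,rmD), carry(b1,left), free(right), robot_in(rmA)}
  through step 1 (go(rmD,rmA)): drop {robot_in(rmA)}, keep {ball_in(b2,rmD), carry(b1,left), free(right)}, require {robot_in(rmD)}
    → {ball_in(b2,rmD), carry(b1,left), free(right), robot_in(rmD)}

== RESULT ==
["ball_in(b2,rmD)", "carry(b1,left)", "free(right)", "robot_in(rmD)"]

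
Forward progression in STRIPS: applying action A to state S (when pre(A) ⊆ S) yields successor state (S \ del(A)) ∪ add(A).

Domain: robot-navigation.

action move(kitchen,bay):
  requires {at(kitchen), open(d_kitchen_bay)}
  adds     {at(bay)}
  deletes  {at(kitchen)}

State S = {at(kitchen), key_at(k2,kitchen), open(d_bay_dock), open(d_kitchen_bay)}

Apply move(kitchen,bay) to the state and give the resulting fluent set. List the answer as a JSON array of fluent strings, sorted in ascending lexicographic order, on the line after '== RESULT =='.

Compute (S \ del) ∪ add:
  pre ⊆ S: {at(kitchen), open(d_kitchen_bay)} ⊆ S  — applicable
  S \ del = {key_at(k2,kitchen), open(d_bay_dock), open(d_kitchen_bay)}
  ∪ add   = {at(bay), key_at(k2,kitchen), open(d_bay_dock), open(d_kitchen_bay)}

== RESULT ==
["at(bay)", "key_at(k2,kitchen)", "open(d_bay_dock)", "open(d_kitchen_bay)"]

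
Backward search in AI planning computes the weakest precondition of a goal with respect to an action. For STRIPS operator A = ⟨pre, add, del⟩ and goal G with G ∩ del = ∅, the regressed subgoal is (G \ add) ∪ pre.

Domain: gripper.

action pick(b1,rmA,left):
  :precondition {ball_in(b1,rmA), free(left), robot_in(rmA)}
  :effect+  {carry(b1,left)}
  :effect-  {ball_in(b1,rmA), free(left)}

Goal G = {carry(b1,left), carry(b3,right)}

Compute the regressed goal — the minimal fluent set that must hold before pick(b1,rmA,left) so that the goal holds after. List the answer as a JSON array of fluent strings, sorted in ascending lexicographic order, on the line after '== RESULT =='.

Regress:
  G ∩ del = {}  (empty — regression defined)
  G \ add = {carry(b1,left), carry(b3,right)} \ {carry(b1,left)} = {carry(b3,right)}
  ∪ pre   = {carry(b3,right)} ∪ {ball_in(b1,rmA), free(left), robot_in(rmA)}
          = {ball_in(b1,rmA), carry(b3,right), free(left), robot_in(rmA)}

== RESULT ==
["ball_in(b1,rmA)", "carry(b3,right)", "free(left)", "robot_in(rmA)"]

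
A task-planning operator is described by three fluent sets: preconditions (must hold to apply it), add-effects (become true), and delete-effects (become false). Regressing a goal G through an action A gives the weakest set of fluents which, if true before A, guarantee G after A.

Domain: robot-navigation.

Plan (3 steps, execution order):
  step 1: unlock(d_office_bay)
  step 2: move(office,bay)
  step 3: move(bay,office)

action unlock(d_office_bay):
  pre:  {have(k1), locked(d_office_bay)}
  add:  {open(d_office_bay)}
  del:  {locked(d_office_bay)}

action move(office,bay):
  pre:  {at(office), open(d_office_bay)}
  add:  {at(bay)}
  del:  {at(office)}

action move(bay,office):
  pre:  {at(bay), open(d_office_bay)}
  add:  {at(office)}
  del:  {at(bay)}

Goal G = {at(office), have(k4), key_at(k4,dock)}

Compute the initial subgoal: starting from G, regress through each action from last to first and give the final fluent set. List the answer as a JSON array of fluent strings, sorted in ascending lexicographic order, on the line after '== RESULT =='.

Work backward from the goal:
  through step 3 (move(bay,office)): drop {at(office)}, keep {have(k4), key_at(k4,dock)}, require {at(bay), open(d_office_bay)}
    → {at(bay), have(k4), key_at(k4,dock), open(d_office_bay)}
  through step 2 (move(office,bay)): drop {at(bay)}, keep {have(k4), key_at(k4,dock), open(d_office_bay)}, require {at(office), open(d_office_bay)}
    → {at(office), have(k4), key_at(k4,dock), open(d_office_bay)}
  through step 1 (unlock(d_office_bay)): drop {open(d_office_bay)}, keep {at(office), have(k4), key_at(k4,dock)}, require {have(k1), locked(d_office_bay)}
    → {at(office), have(k1), have(k4), key_at(k4,dock), locked(d_office_bay)}

== RESULT ==
["at(office)", "have(k1)", "have(k4)", "key_at(k4,dock)", "locked(d_office_bay)"]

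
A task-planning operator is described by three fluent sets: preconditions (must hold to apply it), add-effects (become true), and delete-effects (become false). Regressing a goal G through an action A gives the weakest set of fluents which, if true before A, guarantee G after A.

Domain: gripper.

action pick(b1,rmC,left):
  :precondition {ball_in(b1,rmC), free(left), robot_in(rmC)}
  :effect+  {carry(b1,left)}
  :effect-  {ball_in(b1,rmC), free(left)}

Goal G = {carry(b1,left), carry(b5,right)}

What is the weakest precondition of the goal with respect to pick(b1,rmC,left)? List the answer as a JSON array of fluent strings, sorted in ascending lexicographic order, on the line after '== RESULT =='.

Compute (G \ add) ∪ pre:
  G ∩ del = {}  (empty — regression defined)
  G \ add = {carry(b1,left), carry(b5,right)} \ {carry(b1,left)} = {carry(b5,right)}
  ∪ pre   = {carry(b5,right)} ∪ {ball_in(b1,rmC), free(left), robot_in(rmC)}
          = {ball_in(b1,rmC), carry(b5,right), free(left), robot_in(rmC)}

== RESULT ==
["ball_in(b1,rmC)", "carry(b5,right)", "free(left)", "robot_in(rmC)"]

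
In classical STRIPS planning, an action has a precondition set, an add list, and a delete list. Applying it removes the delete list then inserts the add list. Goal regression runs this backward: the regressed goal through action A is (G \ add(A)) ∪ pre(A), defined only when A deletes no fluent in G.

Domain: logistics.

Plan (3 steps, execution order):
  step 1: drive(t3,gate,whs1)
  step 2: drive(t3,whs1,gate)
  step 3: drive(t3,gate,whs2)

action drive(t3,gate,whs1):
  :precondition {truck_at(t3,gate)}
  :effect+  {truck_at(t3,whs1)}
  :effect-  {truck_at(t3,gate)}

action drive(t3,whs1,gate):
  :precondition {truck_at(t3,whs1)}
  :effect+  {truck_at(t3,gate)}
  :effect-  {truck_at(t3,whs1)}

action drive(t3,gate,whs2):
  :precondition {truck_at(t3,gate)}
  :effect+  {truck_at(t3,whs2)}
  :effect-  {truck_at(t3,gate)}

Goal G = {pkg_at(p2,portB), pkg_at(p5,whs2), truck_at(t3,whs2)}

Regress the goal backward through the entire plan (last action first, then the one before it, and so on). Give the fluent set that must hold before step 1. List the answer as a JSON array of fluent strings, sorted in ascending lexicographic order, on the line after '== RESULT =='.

Regress step by step:
  through step 3 (drive(t3,gate,whs2)): drop {truck_at(t3,whs2)}, keep {pkg_at(p2,portB), pkg_at(p5,whs2)}, require {truck_at(t3,gate)}
    → {pkg_at(p2,portB), pkg_at(p5,whs2), truck_at(t3,gate)}
  through step 2 (drive(t3,whs1,gate)): drop {truck_at(t3,gate)}, keep {pkg_at(p2,portB), pkg_at(p5,whs2)}, require {truck_at(t3,whs1)}
    → {pkg_at(p2,portB), pkg_at(p5,whs2), truck_at(t3,whs1)}
  through step 1 (drive(t3,gate,whs1)): drop {truck_at(t3,whs1)}, keep {pkg_at(p2,portB), pkg_at(p5,whs2)}, require {truck_at(t3,gate)}
    → {pkg_at(p2,portB), pkg_at(p5,whs2), truck_at(t3,gate)}

== RESULT ==
["pkg_at(p2,portB)", "pkg_at(p5,whs2)", "truck_at(t3,gate)"]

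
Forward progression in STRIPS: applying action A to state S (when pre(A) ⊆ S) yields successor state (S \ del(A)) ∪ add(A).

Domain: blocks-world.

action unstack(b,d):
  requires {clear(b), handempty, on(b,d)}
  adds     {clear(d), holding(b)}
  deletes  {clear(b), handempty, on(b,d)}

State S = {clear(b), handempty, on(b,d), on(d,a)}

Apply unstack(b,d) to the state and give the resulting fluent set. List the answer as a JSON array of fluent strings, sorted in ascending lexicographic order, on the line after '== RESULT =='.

Progress:
  pre ⊆ S: {clear(b), handempty, on(b,d)} ⊆ S  — applicable
  S \ del = {on(d,a)}
  ∪ add   = {clear(d), holding(b), on(d,a)}

== RESULT ==
["clear(d)", "holding(b)", "on(d,a)"]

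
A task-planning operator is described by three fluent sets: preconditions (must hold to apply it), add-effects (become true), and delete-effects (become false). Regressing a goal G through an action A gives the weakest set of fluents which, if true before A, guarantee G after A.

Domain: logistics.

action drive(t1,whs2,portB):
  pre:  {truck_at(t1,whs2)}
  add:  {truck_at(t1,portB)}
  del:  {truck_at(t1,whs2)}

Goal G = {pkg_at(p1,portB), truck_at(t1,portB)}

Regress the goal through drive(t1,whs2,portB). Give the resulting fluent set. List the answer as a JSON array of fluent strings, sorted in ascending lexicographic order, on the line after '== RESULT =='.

Compute (G \ add) ∪ pre:
  G ∩ del = {}  (empty — regression defined)
  G \ add = {pkg_at(p1,portB), truck_at(t1,portB)} \ {truck_at(t1,portB)} = {pkg_at(p1,portB)}
  ∪ pre   = {pkg_at(p1,portB)} ∪ {truck_at(t1,whs2)}
          = {pkg_at(p1,portB), truck_at(t1,whs2)}

== RESULT ==
["pkg_at(p1,portB)", "truck_at(t1,whs2)"]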